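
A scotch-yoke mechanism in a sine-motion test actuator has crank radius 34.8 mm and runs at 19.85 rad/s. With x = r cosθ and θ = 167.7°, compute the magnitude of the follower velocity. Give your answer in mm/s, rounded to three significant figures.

147

ω = 19.85 rad/s
x = r cosθ ⇒ ẋ = −rω sinθ.
|v| = rω|sinθ| = 0.0348·19.85·|sin 167.7°| = 0.14716 m/s = 147.16 mm/s.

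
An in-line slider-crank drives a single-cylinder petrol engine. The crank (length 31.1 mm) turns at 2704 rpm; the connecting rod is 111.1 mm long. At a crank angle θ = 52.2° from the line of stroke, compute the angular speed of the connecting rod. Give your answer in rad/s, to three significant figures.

49.8

ω = 283.2 rad/s (converted from 2704 rpm).
The rod makes angle φ with the slider axis where L sinφ = r sinθ; differentiating, L cosφ·φ̇ = r ω cosθ.
L cosφ = √(L² − r² sin²θ) = 0.10835 m.
|ω_rod| = r ω |cosθ| / √(L² − r² sin²θ) = 0.0311·283.2·0.61291/0.10835 = 49.816 rad/s.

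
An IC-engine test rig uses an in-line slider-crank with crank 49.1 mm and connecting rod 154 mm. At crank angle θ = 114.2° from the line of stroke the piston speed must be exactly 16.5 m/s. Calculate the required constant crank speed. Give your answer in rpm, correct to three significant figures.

4070

For an in-line slider-crank, |v_piston| = rω|sinθ|·[1 + r cosθ/√(L² − r² sin²θ)].
With r = 0.0491 m, L = 0.154 m, θ = 114.2°: the bracketed kinematic factor |dx/dθ| = 0.038667 m.
ω = v/|dx/dθ| = 16.5/0.038667 = 426.72 rad/s.
N = 60ω/(2π) = 4074.8 rpm.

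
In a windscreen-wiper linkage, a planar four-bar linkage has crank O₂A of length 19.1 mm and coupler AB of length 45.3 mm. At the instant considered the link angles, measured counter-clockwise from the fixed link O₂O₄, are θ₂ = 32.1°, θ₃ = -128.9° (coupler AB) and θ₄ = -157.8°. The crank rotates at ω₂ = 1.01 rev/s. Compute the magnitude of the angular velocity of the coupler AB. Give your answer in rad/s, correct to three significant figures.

ω₂ = 6.346 rad/s (from 1.01 rev/s).
Differentiating the loop-closure r₂e^{iθ₂}+r₃e^{iθ₃}=r₁+r₄e^{iθ₄} gives r₂ω₂e^{iθ₂}+r₃ω₃e^{iθ₃}=r₄ω₄e^{iθ₄}.
Eliminating the other unknown: ω₃ = r₂ω₂ sin(θ₄−θ₂) / [r₃ sin(θ₃−θ₄)].
Numerator sine = +0.17193; denominator sine = +0.48328.
Result = 0.0191·6.346·(+0.17193) / (0.0453·(+0.48328)) = +0.95189 rad/s; magnitude 0.95189 rad/s.

0.952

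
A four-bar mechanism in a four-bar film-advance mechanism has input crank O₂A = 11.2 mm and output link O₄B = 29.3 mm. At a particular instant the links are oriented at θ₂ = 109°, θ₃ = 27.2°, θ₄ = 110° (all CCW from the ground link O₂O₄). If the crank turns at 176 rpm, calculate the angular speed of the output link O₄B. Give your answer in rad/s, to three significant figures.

7.03

ω₂ = 18.43 rad/s (from 176 rpm).
Differentiating the loop-closure r₂e^{iθ₂}+r₃e^{iθ₃}=r₁+r₄e^{iθ₄} gives r₂ω₂e^{iθ₂}+r₃ω₃e^{iθ₃}=r₄ω₄e^{iθ₄}.
Eliminating the other unknown: ω₄ = r₂ω₂ sin(θ₂−θ₃) / [r₄ sin(θ₄−θ₃)].
Numerator sine = +0.98978; denominator sine = +0.99211.
Result = 0.0112·18.43·(+0.98978) / (0.0293·(+0.99211)) = +7.0286 rad/s; magnitude 7.0286 rad/s.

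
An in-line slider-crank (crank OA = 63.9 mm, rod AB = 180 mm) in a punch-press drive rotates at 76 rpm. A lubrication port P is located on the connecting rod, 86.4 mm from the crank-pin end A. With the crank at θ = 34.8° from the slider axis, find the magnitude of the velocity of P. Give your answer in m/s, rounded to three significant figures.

ω = 7.959 rad/s.  Crank-pin speed |V_A| = rω = 0.50856 m/s, perpendicular to OA.
Rod angle: sinφ = −(r/L) sinθ ⇒ φ = -11.689°; ω_rod = −rω cosθ/√(L²−r²sin²θ) = -2.3692 rad/s.
V_P = V_A + ω_rod × AP, with AP = 0.0864 m along the rod.
Components: V_Px = −rω sinθ − a·ω_rod·sinφ = -0.33171 m/s;  V_Py = rω cosθ + a·ω_rod·cosφ = +0.21715 m/s.
|V_P| = √(V_Px² + V_Py²) = 0.39647 m/s.

0.396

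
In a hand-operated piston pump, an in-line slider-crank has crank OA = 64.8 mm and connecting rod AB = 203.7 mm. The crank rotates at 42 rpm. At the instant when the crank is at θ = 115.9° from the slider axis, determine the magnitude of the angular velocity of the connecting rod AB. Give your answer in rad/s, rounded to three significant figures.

0.638

ω = 4.398 rad/s (converted from 42 rpm).
The rod makes angle φ with the slider axis where L sinφ = r sinθ; differentiating, L cosφ·φ̇ = r ω cosθ.
L cosφ = √(L² − r² sin²θ) = 0.19518 m.
|ω_rod| = r ω |cosθ| / √(L² − r² sin²θ) = 0.0648·4.398·0.43680/0.19518 = 0.63782 rad/s.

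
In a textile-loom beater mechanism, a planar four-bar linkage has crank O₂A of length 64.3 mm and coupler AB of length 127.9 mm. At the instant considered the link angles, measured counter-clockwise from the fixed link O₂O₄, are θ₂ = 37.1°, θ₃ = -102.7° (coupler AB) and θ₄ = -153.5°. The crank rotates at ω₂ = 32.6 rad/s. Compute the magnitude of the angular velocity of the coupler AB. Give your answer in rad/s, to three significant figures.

ω₂ = 32.6 rad/s
Differentiating the loop-closure r₂e^{iθ₂}+r₃e^{iθ₃}=r₁+r₄e^{iθ₄} gives r₂ω₂e^{iθ₂}+r₃ω₃e^{iθ₃}=r₄ω₄e^{iθ₄}.
Eliminating the other unknown: ω₃ = r₂ω₂ sin(θ₄−θ₂) / [r₃ sin(θ₃−θ₄)].
Numerator sine = +0.18395; denominator sine = +0.77494.
Result = 0.0643·32.6·(+0.18395) / (0.1279·(+0.77494)) = +3.8904 rad/s; magnitude 3.8904 rad/s.

3.89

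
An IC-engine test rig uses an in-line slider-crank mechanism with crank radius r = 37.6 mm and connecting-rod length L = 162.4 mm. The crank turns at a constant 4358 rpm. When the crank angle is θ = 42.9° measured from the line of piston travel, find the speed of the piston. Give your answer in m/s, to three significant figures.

13.7

ω = 2π·4358/60 = 456.4 rad/s
For an in-line slider-crank, x = r cosθ + √(L² − r² sin²θ), so v = −rω sinθ·[1 + r cosθ/√(L² − r² sin²θ)].
With r = 0.0376 m, L = 0.1624 m, θ = 42.9°: √(L² − r² sin²θ) = 0.16037 m.
v = −0.0376·456.4·0.68072·[1 + 0.0376·0.73254/0.16037] = -13.687 m/s.
|v| = 13.687 m/s.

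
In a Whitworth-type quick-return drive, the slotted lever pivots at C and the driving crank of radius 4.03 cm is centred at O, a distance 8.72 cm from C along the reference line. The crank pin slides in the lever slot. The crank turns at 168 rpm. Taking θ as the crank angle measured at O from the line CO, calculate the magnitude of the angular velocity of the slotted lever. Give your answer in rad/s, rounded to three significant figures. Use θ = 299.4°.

ω = 17.59 rad/s (from 168 rpm).
Crank pin A relative to C: A = (d + r cosθ, r sinθ); lever angle φ = atan2(r sinθ, d + r cosθ).
Differentiating tanφ: φ̇ = rω(d cosθ + r)/(d² + r² + 2dr cosθ).
d² + r² + 2dr cosθ = |CA|² = 0.0126782 m²;  d cosθ + r = +0.083107 m.
|ω_lever| = |0.0403·17.59·+0.083107| / 0.0126782 = 4.6475 rad/s.

4.65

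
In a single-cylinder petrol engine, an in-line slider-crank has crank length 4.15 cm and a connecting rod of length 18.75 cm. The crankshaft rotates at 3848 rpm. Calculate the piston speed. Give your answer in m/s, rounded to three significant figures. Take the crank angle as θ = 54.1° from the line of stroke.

15.3

ω = 2π·3848/60 = 403 rad/s
For an in-line slider-crank, x = r cosθ + √(L² − r² sin²θ), so v = −rω sinθ·[1 + r cosθ/√(L² − r² sin²θ)].
With r = 0.0415 m, L = 0.1875 m, θ = 54.1°: √(L² − r² sin²θ) = 0.18446 m.
v = −0.0415·403·0.81004·[1 + 0.0415·0.58637/0.18446] = -15.333 m/s.
|v| = 15.333 m/s.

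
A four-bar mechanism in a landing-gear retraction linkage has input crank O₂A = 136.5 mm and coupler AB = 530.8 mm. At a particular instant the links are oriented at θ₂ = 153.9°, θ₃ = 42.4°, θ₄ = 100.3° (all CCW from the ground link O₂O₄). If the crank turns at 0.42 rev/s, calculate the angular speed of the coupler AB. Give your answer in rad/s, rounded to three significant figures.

0.645

ω₂ = 2.639 rad/s (from 0.42 rev/s).
Differentiating the loop-closure r₂e^{iθ₂}+r₃e^{iθ₃}=r₁+r₄e^{iθ₄} gives r₂ω₂e^{iθ₂}+r₃ω₃e^{iθ₃}=r₄ω₄e^{iθ₄}.
Eliminating the other unknown: ω₃ = r₂ω₂ sin(θ₄−θ₂) / [r₃ sin(θ₃−θ₄)].
Numerator sine = -0.80489; denominator sine = -0.84712.
Result = 0.1365·2.639·(-0.80489) / (0.5308·(-0.84712)) = +0.6448 rad/s; magnitude 0.6448 rad/s.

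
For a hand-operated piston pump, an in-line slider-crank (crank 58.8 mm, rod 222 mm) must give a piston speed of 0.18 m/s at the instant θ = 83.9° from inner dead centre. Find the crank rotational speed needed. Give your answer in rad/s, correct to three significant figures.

For an in-line slider-crank, |v_piston| = rω|sinθ|·[1 + r cosθ/√(L² − r² sin²θ)].
With r = 0.0588 m, L = 0.222 m, θ = 83.9°: the bracketed kinematic factor |dx/dθ| = 0.060173 m.
ω = v/|dx/dθ| = 0.18/0.060173 = 2.9914 rad/s.

2.99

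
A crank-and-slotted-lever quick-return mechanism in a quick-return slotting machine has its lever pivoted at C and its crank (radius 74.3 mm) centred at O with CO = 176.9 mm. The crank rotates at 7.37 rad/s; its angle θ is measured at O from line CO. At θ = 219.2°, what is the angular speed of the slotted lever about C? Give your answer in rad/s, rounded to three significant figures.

2.09

ω = 7.37 rad/s
Crank pin A relative to C: A = (d + r cosθ, r sinθ); lever angle φ = atan2(r sinθ, d + r cosθ).
Differentiating tanφ: φ̇ = rω(d cosθ + r)/(d² + r² + 2dr cosθ).
d² + r² + 2dr cosθ = |CA|² = 0.0164429 m²;  d cosθ + r = -0.062788 m.
|ω_lever| = |0.0743·7.37·-0.062788| / 0.0164429 = 2.091 rad/s.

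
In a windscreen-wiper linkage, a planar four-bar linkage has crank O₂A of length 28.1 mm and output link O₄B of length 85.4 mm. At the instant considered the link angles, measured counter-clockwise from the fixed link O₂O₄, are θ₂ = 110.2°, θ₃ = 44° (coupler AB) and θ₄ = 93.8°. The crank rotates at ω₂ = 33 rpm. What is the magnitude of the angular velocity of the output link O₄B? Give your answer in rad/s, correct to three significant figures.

1.36

ω₂ = 3.456 rad/s (from 33 rpm).
Differentiating the loop-closure r₂e^{iθ₂}+r₃e^{iθ₃}=r₁+r₄e^{iθ₄} gives r₂ω₂e^{iθ₂}+r₃ω₃e^{iθ₃}=r₄ω₄e^{iθ₄}.
Eliminating the other unknown: ω₄ = r₂ω₂ sin(θ₂−θ₃) / [r₄ sin(θ₄−θ₃)].
Numerator sine = +0.91496; denominator sine = +0.76380.
Result = 0.0281·3.456·(+0.91496) / (0.0854·(+0.76380)) = +1.3621 rad/s; magnitude 1.3621 rad/s.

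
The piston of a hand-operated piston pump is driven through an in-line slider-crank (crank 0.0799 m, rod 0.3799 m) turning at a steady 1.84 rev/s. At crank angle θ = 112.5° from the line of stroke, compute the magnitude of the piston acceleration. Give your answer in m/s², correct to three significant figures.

5.69

ω = 2π·1.84 = 11.56 rad/s
x(θ) = r cosθ + √(L² − r² sin²θ); with ω constant, a = ω²·d²x/dθ².
d²x/dθ² = −r cosθ − r²(cos2θ)/√u − r⁴ sin²2θ/(4u^{3/2}),  u = L² − r² sin²θ = 0.138875 m².
Substituting r = 0.0799 m, L = 0.3799 m, θ = 112.5°: d²x/dθ² = +0.042591 m.
a = ω²·d²x/dθ² = (11.56)²·(+0.042591) = +5.6927 m/s²;  |a| = 5.6927 m/s².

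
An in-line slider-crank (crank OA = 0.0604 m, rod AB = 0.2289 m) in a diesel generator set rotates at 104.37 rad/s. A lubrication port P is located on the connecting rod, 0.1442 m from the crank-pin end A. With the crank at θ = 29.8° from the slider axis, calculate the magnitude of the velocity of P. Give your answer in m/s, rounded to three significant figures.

4.12

ω = 104.4 rad/s.  Crank-pin speed |V_A| = rω = 6.3039 m/s, perpendicular to OA.
Rod angle: sinφ = −(r/L) sinθ ⇒ φ = -7.535°; ω_rod = −rω cosθ/√(L²−r²sin²θ) = -24.107 rad/s.
V_P = V_A + ω_rod × AP, with AP = 0.1442 m along the rod.
Components: V_Px = −rω sinθ − a·ω_rod·sinφ = -3.5888 m/s;  V_Py = rω cosθ + a·ω_rod·cosφ = +2.0242 m/s.
|V_P| = √(V_Px² + V_Py²) = 4.1203 m/s.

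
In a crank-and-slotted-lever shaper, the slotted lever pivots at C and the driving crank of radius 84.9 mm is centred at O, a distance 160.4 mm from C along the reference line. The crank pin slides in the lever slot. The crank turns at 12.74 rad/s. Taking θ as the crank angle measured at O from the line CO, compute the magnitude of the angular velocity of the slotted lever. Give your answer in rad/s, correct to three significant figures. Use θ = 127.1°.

ω = 12.74 rad/s
Crank pin A relative to C: A = (d + r cosθ, r sinθ); lever angle φ = atan2(r sinθ, d + r cosθ).
Differentiating tanφ: φ̇ = rω(d cosθ + r)/(d² + r² + 2dr cosθ).
d² + r² + 2dr cosθ = |CA|² = 0.0165072 m²;  d cosθ + r = -0.011855 m.
|ω_lever| = |0.0849·12.74·-0.011855| / 0.0165072 = 0.77676 rad/s.

0.777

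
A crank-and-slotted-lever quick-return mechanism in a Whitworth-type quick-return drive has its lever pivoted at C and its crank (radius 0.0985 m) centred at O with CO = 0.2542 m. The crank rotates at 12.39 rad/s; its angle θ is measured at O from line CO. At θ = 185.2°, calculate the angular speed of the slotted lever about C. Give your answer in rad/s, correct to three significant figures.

ω = 12.39 rad/s
Crank pin A relative to C: A = (d + r cosθ, r sinθ); lever angle φ = atan2(r sinθ, d + r cosθ).
Differentiating tanφ: φ̇ = rω(d cosθ + r)/(d² + r² + 2dr cosθ).
d² + r² + 2dr cosθ = |CA|² = 0.0244486 m²;  d cosθ + r = -0.15465 m.
|ω_lever| = |0.0985·12.39·-0.15465| / 0.0244486 = 7.7199 rad/s.

7.72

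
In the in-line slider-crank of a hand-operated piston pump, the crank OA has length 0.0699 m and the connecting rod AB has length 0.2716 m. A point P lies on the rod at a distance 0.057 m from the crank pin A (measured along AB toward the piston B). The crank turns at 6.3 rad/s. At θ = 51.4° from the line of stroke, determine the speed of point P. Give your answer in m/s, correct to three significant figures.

ω = 6.3 rad/s.  Crank-pin speed |V_A| = rω = 0.44037 m/s, perpendicular to OA.
Rod angle: sinφ = −(r/L) sinθ ⇒ φ = -11.603°; ω_rod = −rω cosθ/√(L²−r²sin²θ) = -1.0327 rad/s.
V_P = V_A + ω_rod × AP, with AP = 0.057 m along the rod.
Components: V_Px = −rω sinθ − a·ω_rod·sinφ = -0.356 m/s;  V_Py = rω cosθ + a·ω_rod·cosφ = +0.21708 m/s.
|V_P| = √(V_Px² + V_Py²) = 0.41696 m/s.

0.417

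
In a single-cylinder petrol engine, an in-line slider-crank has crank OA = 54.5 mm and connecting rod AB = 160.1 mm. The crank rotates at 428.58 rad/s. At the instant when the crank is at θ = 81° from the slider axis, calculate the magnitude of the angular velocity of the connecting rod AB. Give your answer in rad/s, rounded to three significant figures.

24.2

ω = 428.6 rad/s
The rod makes angle φ with the slider axis where L sinφ = r sinθ; differentiating, L cosφ·φ̇ = r ω cosθ.
L cosφ = √(L² − r² sin²θ) = 0.15078 m.
|ω_rod| = r ω |cosθ| / √(L² − r² sin²θ) = 0.0545·428.6·0.15643/0.15078 = 24.234 rad/s.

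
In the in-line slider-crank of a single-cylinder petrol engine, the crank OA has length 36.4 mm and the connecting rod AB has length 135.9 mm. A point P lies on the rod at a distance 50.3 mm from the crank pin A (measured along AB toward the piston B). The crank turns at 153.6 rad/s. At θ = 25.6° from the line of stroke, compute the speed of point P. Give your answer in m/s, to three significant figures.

4.13

ω = 153.6 rad/s.  Crank-pin speed |V_A| = rω = 5.591 m/s, perpendicular to OA.
Rod angle: sinφ = −(r/L) sinθ ⇒ φ = -6.646°; ω_rod = −rω cosθ/√(L²−r²sin²θ) = -37.353 rad/s.
V_P = V_A + ω_rod × AP, with AP = 0.0503 m along the rod.
Components: V_Px = −rω sinθ − a·ω_rod·sinφ = -2.6333 m/s;  V_Py = rω cosθ + a·ω_rod·cosφ = +3.1759 m/s.
|V_P| = √(V_Px² + V_Py²) = 4.1256 m/s.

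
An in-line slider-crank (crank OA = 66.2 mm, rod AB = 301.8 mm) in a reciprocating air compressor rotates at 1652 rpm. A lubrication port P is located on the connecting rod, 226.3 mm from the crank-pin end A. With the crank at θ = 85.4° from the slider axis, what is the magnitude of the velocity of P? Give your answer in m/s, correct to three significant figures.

11.6

ω = 173 rad/s.  Crank-pin speed |V_A| = rω = 11.452 m/s, perpendicular to OA.
Rod angle: sinφ = −(r/L) sinθ ⇒ φ = -12.629°; ω_rod = −rω cosθ/√(L²−r²sin²θ) = -3.1188 rad/s.
V_P = V_A + ω_rod × AP, with AP = 0.2263 m along the rod.
Components: V_Px = −rω sinθ − a·ω_rod·sinφ = -11.57 m/s;  V_Py = rω cosθ + a·ω_rod·cosφ = +0.22977 m/s.
|V_P| = √(V_Px² + V_Py²) = 11.572 m/s.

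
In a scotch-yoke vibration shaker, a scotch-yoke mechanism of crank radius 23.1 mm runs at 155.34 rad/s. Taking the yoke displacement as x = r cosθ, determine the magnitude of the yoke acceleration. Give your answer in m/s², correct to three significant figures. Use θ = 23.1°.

513

ω = 155.3 rad/s
x = r cosθ ⇒ ẍ = −rω² cosθ (ω constant).
|a| = rω²|cosθ| = 0.0231·(155.3)²·|cos 23.1°| = 512.72 m/s².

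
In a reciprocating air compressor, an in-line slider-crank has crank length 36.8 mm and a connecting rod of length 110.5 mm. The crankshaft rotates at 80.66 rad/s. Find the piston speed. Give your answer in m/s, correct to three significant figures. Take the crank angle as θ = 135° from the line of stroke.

1.59

ω = 80.66 rad/s
For an in-line slider-crank, x = r cosθ + √(L² − r² sin²θ), so v = −rω sinθ·[1 + r cosθ/√(L² − r² sin²θ)].
With r = 0.0368 m, L = 0.1105 m, θ = 135°: √(L² − r² sin²θ) = 0.10739 m.
v = −0.0368·80.66·0.70711·[1 + 0.0368·-0.70711/0.10739] = -1.5903 m/s.
|v| = 1.5903 m/s.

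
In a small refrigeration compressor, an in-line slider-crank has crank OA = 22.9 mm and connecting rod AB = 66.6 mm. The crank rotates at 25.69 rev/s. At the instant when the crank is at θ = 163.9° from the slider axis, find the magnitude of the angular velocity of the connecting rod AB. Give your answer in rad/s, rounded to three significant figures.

53.6

ω = 161.4 rad/s (converted from 25.69 rev/s).
The rod makes angle φ with the slider axis where L sinφ = r sinθ; differentiating, L cosφ·φ̇ = r ω cosθ.
L cosφ = √(L² − r² sin²θ) = 0.066297 m.
|ω_rod| = r ω |cosθ| / √(L² − r² sin²θ) = 0.0229·161.4·0.96078/0.066297 = 53.569 rad/s.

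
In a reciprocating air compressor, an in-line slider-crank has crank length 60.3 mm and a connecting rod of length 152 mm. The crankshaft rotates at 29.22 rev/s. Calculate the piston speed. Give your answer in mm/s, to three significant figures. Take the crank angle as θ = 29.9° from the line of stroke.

ω = 2π·29.2 = 183.6 rad/s
For an in-line slider-crank, x = r cosθ + √(L² − r² sin²θ), so v = −rω sinθ·[1 + r cosθ/√(L² − r² sin²θ)].
With r = 0.0603 m, L = 0.152 m, θ = 29.9°: √(L² − r² sin²θ) = 0.149 m.
v = −0.0603·183.6·0.49849·[1 + 0.0603·0.86690/0.149] = -7.4548 m/s.
|v| = 7.4548 m/s = 7454.8 mm/s.

7450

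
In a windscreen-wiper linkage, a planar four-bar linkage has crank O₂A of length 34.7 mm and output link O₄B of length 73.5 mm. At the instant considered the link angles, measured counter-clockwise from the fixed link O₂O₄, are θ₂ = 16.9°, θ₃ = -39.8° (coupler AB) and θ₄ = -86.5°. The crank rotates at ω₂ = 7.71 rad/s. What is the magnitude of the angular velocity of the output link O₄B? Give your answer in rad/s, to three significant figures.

ω₂ = 7.71 rad/s
Differentiating the loop-closure r₂e^{iθ₂}+r₃e^{iθ₃}=r₁+r₄e^{iθ₄} gives r₂ω₂e^{iθ₂}+r₃ω₃e^{iθ₃}=r₄ω₄e^{iθ₄}.
Eliminating the other unknown: ω₄ = r₂ω₂ sin(θ₂−θ₃) / [r₄ sin(θ₄−θ₃)].
Numerator sine = +0.83581; denominator sine = -0.72777.
Result = 0.0347·7.71·(+0.83581) / (0.0735·(-0.72777)) = -4.1803 rad/s; magnitude 4.1803 rad/s.

4.18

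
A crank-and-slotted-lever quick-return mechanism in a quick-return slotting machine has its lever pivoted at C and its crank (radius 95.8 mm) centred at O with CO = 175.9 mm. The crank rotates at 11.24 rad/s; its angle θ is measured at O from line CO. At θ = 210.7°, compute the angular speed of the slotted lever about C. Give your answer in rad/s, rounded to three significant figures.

5.36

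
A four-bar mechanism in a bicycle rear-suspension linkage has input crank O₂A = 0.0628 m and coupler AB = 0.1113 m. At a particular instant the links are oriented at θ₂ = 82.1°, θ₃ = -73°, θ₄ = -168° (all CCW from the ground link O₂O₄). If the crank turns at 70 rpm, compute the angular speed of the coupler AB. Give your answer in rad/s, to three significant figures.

3.90

ω₂ = 7.33 rad/s (from 70 rpm).
Differentiating the loop-closure r₂e^{iθ₂}+r₃e^{iθ₃}=r₁+r₄e^{iθ₄} gives r₂ω₂e^{iθ₂}+r₃ω₃e^{iθ₃}=r₄ω₄e^{iθ₄}.
Eliminating the other unknown: ω₃ = r₂ω₂ sin(θ₄−θ₂) / [r₃ sin(θ₃−θ₄)].
Numerator sine = +0.94029; denominator sine = +0.99619.
Result = 0.0628·7.33·(+0.94029) / (0.1113·(+0.99619)) = +3.904 rad/s; magnitude 3.904 rad/s.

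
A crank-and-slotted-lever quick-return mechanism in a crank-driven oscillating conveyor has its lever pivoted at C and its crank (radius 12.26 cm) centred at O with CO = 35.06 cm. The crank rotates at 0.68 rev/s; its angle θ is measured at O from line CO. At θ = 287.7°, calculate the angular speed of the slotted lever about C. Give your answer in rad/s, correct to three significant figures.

ω = 4.273 rad/s (from 0.68 rev/s).
Crank pin A relative to C: A = (d + r cosθ, r sinθ); lever angle φ = atan2(r sinθ, d + r cosθ).
Differentiating tanφ: φ̇ = rω(d cosθ + r)/(d² + r² + 2dr cosθ).
d² + r² + 2dr cosθ = |CA|² = 0.164088 m²;  d cosθ + r = +0.22919 m.
|ω_lever| = |0.1226·4.273·+0.22919| / 0.164088 = 0.73165 rad/s.

0.732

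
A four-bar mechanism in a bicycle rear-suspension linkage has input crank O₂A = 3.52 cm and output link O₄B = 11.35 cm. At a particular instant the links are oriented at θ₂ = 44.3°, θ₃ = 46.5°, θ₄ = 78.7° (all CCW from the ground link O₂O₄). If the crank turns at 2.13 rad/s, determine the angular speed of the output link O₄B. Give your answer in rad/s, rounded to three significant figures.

ω₂ = 2.13 rad/s
Differentiating the loop-closure r₂e^{iθ₂}+r₃e^{iθ₃}=r₁+r₄e^{iθ₄} gives r₂ω₂e^{iθ₂}+r₃ω₃e^{iθ₃}=r₄ω₄e^{iθ₄}.
Eliminating the other unknown: ω₄ = r₂ω₂ sin(θ₂−θ₃) / [r₄ sin(θ₄−θ₃)].
Numerator sine = -0.03839; denominator sine = +0.53288.
Result = 0.0352·2.13·(-0.03839) / (0.1135·(+0.53288)) = -0.047588 rad/s; magnitude 0.047588 rad/s.

0.0476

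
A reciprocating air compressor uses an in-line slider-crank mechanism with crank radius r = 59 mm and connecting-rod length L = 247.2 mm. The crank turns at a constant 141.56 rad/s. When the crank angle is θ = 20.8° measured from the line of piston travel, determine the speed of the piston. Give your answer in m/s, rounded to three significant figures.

3.63

ω = 141.6 rad/s
For an in-line slider-crank, x = r cosθ + √(L² − r² sin²θ), so v = −rω sinθ·[1 + r cosθ/√(L² − r² sin²θ)].
With r = 0.059 m, L = 0.2472 m, θ = 20.8°: √(L² − r² sin²θ) = 0.24631 m.
v = −0.059·141.6·0.35511·[1 + 0.059·0.93483/0.24631] = -3.63 m/s.
|v| = 3.63 m/s.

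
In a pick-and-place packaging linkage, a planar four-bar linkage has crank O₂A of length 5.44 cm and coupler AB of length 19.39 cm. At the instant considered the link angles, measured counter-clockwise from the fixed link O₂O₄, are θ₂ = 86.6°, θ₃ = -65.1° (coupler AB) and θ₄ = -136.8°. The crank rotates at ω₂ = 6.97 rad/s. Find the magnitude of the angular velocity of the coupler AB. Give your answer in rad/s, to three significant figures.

1.42

ω₂ = 6.97 rad/s
Differentiating the loop-closure r₂e^{iθ₂}+r₃e^{iθ₃}=r₁+r₄e^{iθ₄} gives r₂ω₂e^{iθ₂}+r₃ω₃e^{iθ₃}=r₄ω₄e^{iθ₄}.
Eliminating the other unknown: ω₃ = r₂ω₂ sin(θ₄−θ₂) / [r₃ sin(θ₃−θ₄)].
Numerator sine = +0.68709; denominator sine = +0.94943.
Result = 0.0544·6.97·(+0.68709) / (0.1939·(+0.94943)) = +1.4152 rad/s; magnitude 1.4152 rad/s.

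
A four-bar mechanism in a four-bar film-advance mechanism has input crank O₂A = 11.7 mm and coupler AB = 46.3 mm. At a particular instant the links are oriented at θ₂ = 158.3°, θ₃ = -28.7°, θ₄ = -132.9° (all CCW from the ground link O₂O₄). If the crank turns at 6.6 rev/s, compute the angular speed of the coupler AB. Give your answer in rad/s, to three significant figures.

10.1

ω₂ = 41.47 rad/s (from 6.6 rev/s).
Differentiating the loop-closure r₂e^{iθ₂}+r₃e^{iθ₃}=r₁+r₄e^{iθ₄} gives r₂ω₂e^{iθ₂}+r₃ω₃e^{iθ₃}=r₄ω₄e^{iθ₄}.
Eliminating the other unknown: ω₃ = r₂ω₂ sin(θ₄−θ₂) / [r₃ sin(θ₃−θ₄)].
Numerator sine = +0.93232; denominator sine = +0.96945.
Result = 0.0117·41.47·(+0.93232) / (0.0463·(+0.96945)) = +10.078 rad/s; magnitude 10.078 rad/s.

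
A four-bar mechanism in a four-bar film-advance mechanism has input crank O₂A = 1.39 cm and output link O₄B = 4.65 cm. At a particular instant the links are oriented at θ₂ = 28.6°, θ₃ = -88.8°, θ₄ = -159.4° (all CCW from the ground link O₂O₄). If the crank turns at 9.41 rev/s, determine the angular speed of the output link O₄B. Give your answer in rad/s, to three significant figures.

16.6

ω₂ = 59.12 rad/s (from 9.41 rev/s).
Differentiating the loop-closure r₂e^{iθ₂}+r₃e^{iθ₃}=r₁+r₄e^{iθ₄} gives r₂ω₂e^{iθ₂}+r₃ω₃e^{iθ₃}=r₄ω₄e^{iθ₄}.
Eliminating the other unknown: ω₄ = r₂ω₂ sin(θ₂−θ₃) / [r₄ sin(θ₄−θ₃)].
Numerator sine = +0.88782; denominator sine = -0.94322.
Result = 0.0139·59.12·(+0.88782) / (0.0465·(-0.94322)) = -16.636 rad/s; magnitude 16.636 rad/s.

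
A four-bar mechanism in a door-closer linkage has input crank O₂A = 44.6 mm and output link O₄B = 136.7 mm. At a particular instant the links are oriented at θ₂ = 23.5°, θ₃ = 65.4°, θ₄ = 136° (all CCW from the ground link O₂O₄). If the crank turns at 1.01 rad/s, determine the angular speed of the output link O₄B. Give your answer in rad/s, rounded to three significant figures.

ω₂ = 1.01 rad/s
Differentiating the loop-closure r₂e^{iθ₂}+r₃e^{iθ₃}=r₁+r₄e^{iθ₄} gives r₂ω₂e^{iθ₂}+r₃ω₃e^{iθ₃}=r₄ω₄e^{iθ₄}.
Eliminating the other unknown: ω₄ = r₂ω₂ sin(θ₂−θ₃) / [r₄ sin(θ₄−θ₃)].
Numerator sine = -0.66783; denominator sine = +0.94322.
Result = 0.0446·1.01·(-0.66783) / (0.1367·(+0.94322)) = -0.23331 rad/s; magnitude 0.23331 rad/s.

0.233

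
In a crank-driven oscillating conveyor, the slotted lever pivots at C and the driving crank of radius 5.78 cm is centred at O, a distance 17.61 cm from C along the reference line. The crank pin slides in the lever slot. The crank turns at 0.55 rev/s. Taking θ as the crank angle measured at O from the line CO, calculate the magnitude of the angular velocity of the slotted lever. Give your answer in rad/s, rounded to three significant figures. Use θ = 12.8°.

0.846

ω = 3.456 rad/s (from 0.55 rev/s).
Crank pin A relative to C: A = (d + r cosθ, r sinθ); lever angle φ = atan2(r sinθ, d + r cosθ).
Differentiating tanφ: φ̇ = rω(d cosθ + r)/(d² + r² + 2dr cosθ).
d² + r² + 2dr cosθ = |CA|² = 0.0542033 m²;  d cosθ + r = +0.22952 m.
|ω_lever| = |0.0578·3.456·+0.22952| / 0.0542033 = 0.84581 rad/s.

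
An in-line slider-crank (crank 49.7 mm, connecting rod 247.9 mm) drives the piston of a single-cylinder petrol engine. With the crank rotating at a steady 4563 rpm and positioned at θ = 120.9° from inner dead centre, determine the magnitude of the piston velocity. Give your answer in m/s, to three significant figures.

18.2

ω = 2π·4563/60 = 477.8 rad/s
For an in-line slider-crank, x = r cosθ + √(L² − r² sin²θ), so v = −rω sinθ·[1 + r cosθ/√(L² − r² sin²θ)].
With r = 0.0497 m, L = 0.2479 m, θ = 120.9°: √(L² − r² sin²θ) = 0.2442 m.
v = −0.0497·477.8·0.85806·[1 + 0.0497·-0.51354/0.2442] = -18.248 m/s.
|v| = 18.248 m/s.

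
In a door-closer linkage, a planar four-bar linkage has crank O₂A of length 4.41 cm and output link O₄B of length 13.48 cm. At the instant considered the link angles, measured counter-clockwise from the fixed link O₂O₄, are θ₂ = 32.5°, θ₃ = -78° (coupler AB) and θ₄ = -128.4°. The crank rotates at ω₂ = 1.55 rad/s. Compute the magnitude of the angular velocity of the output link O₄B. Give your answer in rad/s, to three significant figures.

ω₂ = 1.55 rad/s
Differentiating the loop-closure r₂e^{iθ₂}+r₃e^{iθ₃}=r₁+r₄e^{iθ₄} gives r₂ω₂e^{iθ₂}+r₃ω₃e^{iθ₃}=r₄ω₄e^{iθ₄}.
Eliminating the other unknown: ω₄ = r₂ω₂ sin(θ₂−θ₃) / [r₄ sin(θ₄−θ₃)].
Numerator sine = +0.93667; denominator sine = -0.77051.
Result = 0.0441·1.55·(+0.93667) / (0.1348·(-0.77051)) = -0.61644 rad/s; magnitude 0.61644 rad/s.

0.616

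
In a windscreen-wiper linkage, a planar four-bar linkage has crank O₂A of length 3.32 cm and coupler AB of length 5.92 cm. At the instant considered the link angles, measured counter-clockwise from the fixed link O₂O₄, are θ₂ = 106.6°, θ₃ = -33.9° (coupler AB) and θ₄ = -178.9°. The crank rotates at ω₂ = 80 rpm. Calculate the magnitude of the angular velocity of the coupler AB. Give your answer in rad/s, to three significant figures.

7.89

ω₂ = 8.378 rad/s (from 80 rpm).
Differentiating the loop-closure r₂e^{iθ₂}+r₃e^{iθ₃}=r₁+r₄e^{iθ₄} gives r₂ω₂e^{iθ₂}+r₃ω₃e^{iθ₃}=r₄ω₄e^{iθ₄}.
Eliminating the other unknown: ω₃ = r₂ω₂ sin(θ₄−θ₂) / [r₃ sin(θ₃−θ₄)].
Numerator sine = +0.96363; denominator sine = +0.57358.
Result = 0.0332·8.378·(+0.96363) / (0.0592·(+0.57358)) = +7.8932 rad/s; magnitude 7.8932 rad/s.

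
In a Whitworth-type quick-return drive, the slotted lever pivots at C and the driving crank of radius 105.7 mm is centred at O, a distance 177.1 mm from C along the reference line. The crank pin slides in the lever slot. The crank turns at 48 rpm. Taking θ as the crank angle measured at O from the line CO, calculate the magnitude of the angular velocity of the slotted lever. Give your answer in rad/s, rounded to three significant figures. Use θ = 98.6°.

ω = 5.027 rad/s (from 48 rpm).
Crank pin A relative to C: A = (d + r cosθ, r sinθ); lever angle φ = atan2(r sinθ, d + r cosθ).
Differentiating tanφ: φ̇ = rω(d cosθ + r)/(d² + r² + 2dr cosθ).
d² + r² + 2dr cosθ = |CA|² = 0.0369385 m²;  d cosθ + r = +0.079217 m.
|ω_lever| = |0.1057·5.027·+0.079217| / 0.0369385 = 1.1394 rad/s.

1.14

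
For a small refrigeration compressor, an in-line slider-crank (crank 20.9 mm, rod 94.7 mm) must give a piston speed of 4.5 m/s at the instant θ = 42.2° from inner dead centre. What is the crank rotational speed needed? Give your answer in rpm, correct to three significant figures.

For an in-line slider-crank, |v_piston| = rω|sinθ|·[1 + r cosθ/√(L² − r² sin²θ)].
With r = 0.0209 m, L = 0.0947 m, θ = 42.2°: the bracketed kinematic factor |dx/dθ| = 0.01636 m.
ω = v/|dx/dθ| = 4.5/0.01636 = 275.06 rad/s.
N = 60ω/(2π) = 2626.7 rpm.

2630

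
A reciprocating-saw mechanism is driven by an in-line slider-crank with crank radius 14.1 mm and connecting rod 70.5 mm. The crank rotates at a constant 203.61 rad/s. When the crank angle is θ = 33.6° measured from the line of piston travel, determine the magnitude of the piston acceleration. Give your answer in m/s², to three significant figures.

ω = 203.6 rad/s
x(θ) = r cosθ + √(L² − r² sin²θ); with ω constant, a = ω²·d²x/dθ².
d²x/dθ² = −r cosθ − r²(cos2θ)/√u − r⁴ sin²2θ/(4u^{3/2}),  u = L² − r² sin²θ = 0.00490937 m².
Substituting r = 0.0141 m, L = 0.0705 m, θ = 33.6°: d²x/dθ² = -0.012868 m.
a = ω²·d²x/dθ² = (203.6)²·(-0.012868) = -533.48 m/s²;  |a| = 533.48 m/s².

533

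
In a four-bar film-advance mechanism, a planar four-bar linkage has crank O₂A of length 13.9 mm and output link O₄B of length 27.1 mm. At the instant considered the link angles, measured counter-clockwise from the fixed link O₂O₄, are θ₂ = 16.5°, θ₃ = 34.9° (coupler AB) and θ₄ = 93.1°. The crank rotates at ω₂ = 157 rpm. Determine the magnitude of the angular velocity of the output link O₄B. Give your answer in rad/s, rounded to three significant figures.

3.13

ω₂ = 16.44 rad/s (from 157 rpm).
Differentiating the loop-closure r₂e^{iθ₂}+r₃e^{iθ₃}=r₁+r₄e^{iθ₄} gives r₂ω₂e^{iθ₂}+r₃ω₃e^{iθ₃}=r₄ω₄e^{iθ₄}.
Eliminating the other unknown: ω₄ = r₂ω₂ sin(θ₂−θ₃) / [r₄ sin(θ₄−θ₃)].
Numerator sine = -0.31565; denominator sine = +0.84989.
Result = 0.0139·16.44·(-0.31565) / (0.0271·(+0.84989)) = -3.1319 rad/s; magnitude 3.1319 rad/s.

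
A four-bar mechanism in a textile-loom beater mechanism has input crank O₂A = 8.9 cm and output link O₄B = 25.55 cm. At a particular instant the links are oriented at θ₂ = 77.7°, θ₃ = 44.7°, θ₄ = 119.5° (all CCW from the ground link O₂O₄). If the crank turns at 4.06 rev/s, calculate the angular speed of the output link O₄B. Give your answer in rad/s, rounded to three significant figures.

5.02

ω₂ = 25.51 rad/s (from 4.06 rev/s).
Differentiating the loop-closure r₂e^{iθ₂}+r₃e^{iθ₃}=r₁+r₄e^{iθ₄} gives r₂ω₂e^{iθ₂}+r₃ω₃e^{iθ₃}=r₄ω₄e^{iθ₄}.
Eliminating the other unknown: ω₄ = r₂ω₂ sin(θ₂−θ₃) / [r₄ sin(θ₄−θ₃)].
Numerator sine = +0.54464; denominator sine = +0.96502.
Result = 0.089·25.51·(+0.54464) / (0.2555·(+0.96502)) = +5.0151 rad/s; magnitude 5.0151 rad/s.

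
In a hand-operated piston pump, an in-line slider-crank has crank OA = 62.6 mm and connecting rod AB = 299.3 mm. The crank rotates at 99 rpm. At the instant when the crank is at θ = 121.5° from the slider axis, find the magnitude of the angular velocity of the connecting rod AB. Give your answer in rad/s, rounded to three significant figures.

1.15

ω = 10.37 rad/s (converted from 99 rpm).
The rod makes angle φ with the slider axis where L sinφ = r sinθ; differentiating, L cosφ·φ̇ = r ω cosθ.
L cosφ = √(L² − r² sin²θ) = 0.2945 m.
|ω_rod| = r ω |cosθ| / √(L² − r² sin²θ) = 0.0626·10.37·0.52250/0.2945 = 1.1514 rad/s.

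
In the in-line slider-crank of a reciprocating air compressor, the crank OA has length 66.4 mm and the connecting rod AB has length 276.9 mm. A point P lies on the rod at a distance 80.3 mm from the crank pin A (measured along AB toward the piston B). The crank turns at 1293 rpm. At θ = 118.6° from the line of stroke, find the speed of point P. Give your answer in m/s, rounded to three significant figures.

ω = 135.4 rad/s.  Crank-pin speed |V_A| = rω = 8.9907 m/s, perpendicular to OA.
Rod angle: sinφ = −(r/L) sinθ ⇒ φ = -12.154°; ω_rod = −rω cosθ/√(L²−r²sin²θ) = +15.899 rad/s.
V_P = V_A + ω_rod × AP, with AP = 0.0803 m along the rod.
Components: V_Px = −rω sinθ − a·ω_rod·sinφ = -7.6249 m/s;  V_Py = rω cosθ + a·ω_rod·cosφ = -3.0557 m/s.
|V_P| = √(V_Px² + V_Py²) = 8.2144 m/s.

8.21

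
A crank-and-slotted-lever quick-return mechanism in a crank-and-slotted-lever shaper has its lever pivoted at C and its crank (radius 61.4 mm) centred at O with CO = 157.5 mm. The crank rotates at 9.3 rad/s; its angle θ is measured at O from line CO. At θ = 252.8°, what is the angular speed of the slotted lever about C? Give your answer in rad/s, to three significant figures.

ω = 9.3 rad/s
Crank pin A relative to C: A = (d + r cosθ, r sinθ); lever angle φ = atan2(r sinθ, d + r cosθ).
Differentiating tanφ: φ̇ = rω(d cosθ + r)/(d² + r² + 2dr cosθ).
d² + r² + 2dr cosθ = |CA|² = 0.0228569 m²;  d cosθ + r = +0.014826 m.
|ω_lever| = |0.0614·9.3·+0.014826| / 0.0228569 = 0.37039 rad/s.

0.370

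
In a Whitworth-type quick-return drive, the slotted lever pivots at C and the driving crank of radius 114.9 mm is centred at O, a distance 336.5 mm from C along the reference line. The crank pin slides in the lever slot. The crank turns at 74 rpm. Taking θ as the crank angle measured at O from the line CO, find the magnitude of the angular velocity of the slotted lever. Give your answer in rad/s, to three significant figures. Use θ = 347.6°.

1.96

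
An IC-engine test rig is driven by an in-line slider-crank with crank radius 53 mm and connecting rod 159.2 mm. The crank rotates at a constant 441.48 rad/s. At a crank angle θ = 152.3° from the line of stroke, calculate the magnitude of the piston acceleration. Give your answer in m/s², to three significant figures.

ω = 441.5 rad/s
x(θ) = r cosθ + √(L² − r² sin²θ); with ω constant, a = ω²·d²x/dθ².
d²x/dθ² = −r cosθ − r²(cos2θ)/√u − r⁴ sin²2θ/(4u^{3/2}),  u = L² − r² sin²θ = 0.0247377 m².
Substituting r = 0.053 m, L = 0.1592 m, θ = 152.3°: d²x/dθ² = +0.036441 m.
a = ω²·d²x/dθ² = (441.5)²·(+0.036441) = +7102.5 m/s²;  |a| = 7102.5 m/s².

7100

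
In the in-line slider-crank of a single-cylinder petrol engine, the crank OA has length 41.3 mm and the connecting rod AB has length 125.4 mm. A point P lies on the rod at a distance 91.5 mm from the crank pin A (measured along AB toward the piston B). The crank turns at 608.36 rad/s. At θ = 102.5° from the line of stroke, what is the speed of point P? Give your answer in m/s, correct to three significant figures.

23.2

ω = 608.4 rad/s.  Crank-pin speed |V_A| = rω = 25.125 m/s, perpendicular to OA.
Rod angle: sinφ = −(r/L) sinθ ⇒ φ = -18.756°; ω_rod = −rω cosθ/√(L²−r²sin²θ) = +45.798 rad/s.
V_P = V_A + ω_rod × AP, with AP = 0.0915 m along the rod.
Components: V_Px = −rω sinθ − a·ω_rod·sinφ = -23.182 m/s;  V_Py = rω cosθ + a·ω_rod·cosφ = -1.4701 m/s.
|V_P| = √(V_Px² + V_Py²) = 23.229 m/s.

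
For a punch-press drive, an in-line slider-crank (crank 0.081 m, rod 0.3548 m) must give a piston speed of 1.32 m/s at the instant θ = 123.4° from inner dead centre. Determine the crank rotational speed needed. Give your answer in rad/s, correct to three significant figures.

For an in-line slider-crank, |v_piston| = rω|sinθ|·[1 + r cosθ/√(L² − r² sin²θ)].
With r = 0.081 m, L = 0.3548 m, θ = 123.4°: the bracketed kinematic factor |dx/dθ| = 0.058966 m.
ω = v/|dx/dθ| = 1.32/0.058966 = 22.386 rad/s.

22.4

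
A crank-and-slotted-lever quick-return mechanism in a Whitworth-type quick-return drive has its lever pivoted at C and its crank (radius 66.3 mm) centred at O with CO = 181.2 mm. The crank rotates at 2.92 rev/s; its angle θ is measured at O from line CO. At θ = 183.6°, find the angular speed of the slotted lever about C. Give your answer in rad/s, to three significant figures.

ω = 18.35 rad/s (from 2.92 rev/s).
Crank pin A relative to C: A = (d + r cosθ, r sinθ); lever angle φ = atan2(r sinθ, d + r cosθ).
Differentiating tanφ: φ̇ = rω(d cosθ + r)/(d² + r² + 2dr cosθ).
d² + r² + 2dr cosθ = |CA|² = 0.0132494 m²;  d cosθ + r = -0.11454 m.
|ω_lever| = |0.0663·18.35·-0.11454| / 0.0132494 = 10.516 rad/s.

10.5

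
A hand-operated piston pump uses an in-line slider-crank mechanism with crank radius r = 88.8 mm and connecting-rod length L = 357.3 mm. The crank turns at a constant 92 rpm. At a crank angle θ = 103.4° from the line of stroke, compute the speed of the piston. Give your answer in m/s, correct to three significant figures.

0.783

ω = 2π·92/60 = 9.634 rad/s
For an in-line slider-crank, x = r cosθ + √(L² − r² sin²θ), so v = −rω sinθ·[1 + r cosθ/√(L² − r² sin²θ)].
With r = 0.0888 m, L = 0.3573 m, θ = 103.4°: √(L² − r² sin²θ) = 0.3467 m.
v = −0.0888·9.634·0.97278·[1 + 0.0888·-0.23175/0.3467] = -0.78283 m/s.
|v| = 0.78283 m/s.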